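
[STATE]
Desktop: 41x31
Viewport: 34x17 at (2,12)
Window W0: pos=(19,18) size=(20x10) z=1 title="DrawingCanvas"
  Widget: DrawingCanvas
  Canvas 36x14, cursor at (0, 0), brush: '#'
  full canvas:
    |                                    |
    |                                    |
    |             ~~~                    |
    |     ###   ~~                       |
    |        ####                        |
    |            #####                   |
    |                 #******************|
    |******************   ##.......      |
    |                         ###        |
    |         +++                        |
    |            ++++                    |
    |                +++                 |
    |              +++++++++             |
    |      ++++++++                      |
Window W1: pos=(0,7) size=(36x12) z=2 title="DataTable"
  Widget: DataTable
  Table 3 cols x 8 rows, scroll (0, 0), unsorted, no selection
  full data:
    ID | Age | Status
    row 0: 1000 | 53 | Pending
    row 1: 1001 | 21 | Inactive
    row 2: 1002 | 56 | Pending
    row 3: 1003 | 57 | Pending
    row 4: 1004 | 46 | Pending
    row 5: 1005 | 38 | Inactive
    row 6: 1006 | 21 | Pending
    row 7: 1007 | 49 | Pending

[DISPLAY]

000│53 │Pending                  ┃
001│21 │Inactive                 ┃
002│56 │Pending                  ┃
003│57 │Pending                  ┃
004│46 │Pending                  ┃
005│38 │Inactive                 ┃
━━━━━━━━━━━━━━━━━━━━━━━━━━━━━━━━━┛
                 ┃ DrawingCanvas  
                 ┠────────────────
                 ┃+               
                 ┃                
                 ┃             ~~~
                 ┃     ###   ~~   
                 ┃        ####    
                 ┃            ####
                 ┗━━━━━━━━━━━━━━━━
                                  


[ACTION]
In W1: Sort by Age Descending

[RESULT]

003│57 │Pending                  ┃
002│56 │Pending                  ┃
000│53 │Pending                  ┃
007│49 │Pending                  ┃
004│46 │Pending                  ┃
005│38 │Inactive                 ┃
━━━━━━━━━━━━━━━━━━━━━━━━━━━━━━━━━┛
                 ┃ DrawingCanvas  
                 ┠────────────────
                 ┃+               
                 ┃                
                 ┃             ~~~
                 ┃     ###   ~~   
                 ┃        ####    
                 ┃            ####
                 ┗━━━━━━━━━━━━━━━━
                                  


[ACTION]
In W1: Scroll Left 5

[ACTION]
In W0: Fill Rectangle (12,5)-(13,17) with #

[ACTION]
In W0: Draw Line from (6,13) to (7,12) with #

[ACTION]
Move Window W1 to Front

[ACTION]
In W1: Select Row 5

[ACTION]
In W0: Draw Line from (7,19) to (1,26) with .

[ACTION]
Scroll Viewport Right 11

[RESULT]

7 │Pending                  ┃     
6 │Pending                  ┃     
3 │Pending                  ┃     
9 │Pending                  ┃     
6 │Pending                  ┃     
8 │Inactive                 ┃     
━━━━━━━━━━━━━━━━━━━━━━━━━━━━┛━━┓  
            ┃ DrawingCanvas    ┃  
            ┠──────────────────┨  
            ┃+                 ┃  
            ┃                  ┃  
            ┃             ~~~  ┃  
            ┃     ###   ~~     ┃  
            ┃        ####      ┃  
            ┃            ##### ┃  
            ┗━━━━━━━━━━━━━━━━━━┛  
                                  


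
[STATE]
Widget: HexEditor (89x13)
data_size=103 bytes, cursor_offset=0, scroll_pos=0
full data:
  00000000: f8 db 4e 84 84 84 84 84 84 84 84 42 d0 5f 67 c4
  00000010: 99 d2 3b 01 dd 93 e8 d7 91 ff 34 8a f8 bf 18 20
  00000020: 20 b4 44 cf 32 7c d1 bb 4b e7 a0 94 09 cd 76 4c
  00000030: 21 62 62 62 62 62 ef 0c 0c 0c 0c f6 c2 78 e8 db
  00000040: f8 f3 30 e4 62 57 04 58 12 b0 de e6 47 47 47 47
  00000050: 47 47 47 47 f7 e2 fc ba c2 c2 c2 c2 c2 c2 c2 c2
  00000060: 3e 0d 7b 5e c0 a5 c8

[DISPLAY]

00000000  F8 db 4e 84 84 84 84 84  84 84 84 42 d0 5f 67 c4  |..N........B._g.|           
00000010  99 d2 3b 01 dd 93 e8 d7  91 ff 34 8a f8 bf 18 20  |..;.......4.... |           
00000020  20 b4 44 cf 32 7c d1 bb  4b e7 a0 94 09 cd 76 4c  | .D.2|..K.....vL|           
00000030  21 62 62 62 62 62 ef 0c  0c 0c 0c f6 c2 78 e8 db  |!bbbbb.......x..|           
00000040  f8 f3 30 e4 62 57 04 58  12 b0 de e6 47 47 47 47  |..0.bW.X....GGGG|           
00000050  47 47 47 47 f7 e2 fc ba  c2 c2 c2 c2 c2 c2 c2 c2  |GGGG............|           
00000060  3e 0d 7b 5e c0 a5 c8                              |>.{^...         |           
                                                                                         
                                                                                         
                                                                                         
                                                                                         
                                                                                         
                                                                                         


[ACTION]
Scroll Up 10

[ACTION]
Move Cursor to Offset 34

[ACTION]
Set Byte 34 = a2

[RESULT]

00000000  f8 db 4e 84 84 84 84 84  84 84 84 42 d0 5f 67 c4  |..N........B._g.|           
00000010  99 d2 3b 01 dd 93 e8 d7  91 ff 34 8a f8 bf 18 20  |..;.......4.... |           
00000020  20 b4 A2 cf 32 7c d1 bb  4b e7 a0 94 09 cd 76 4c  | ...2|..K.....vL|           
00000030  21 62 62 62 62 62 ef 0c  0c 0c 0c f6 c2 78 e8 db  |!bbbbb.......x..|           
00000040  f8 f3 30 e4 62 57 04 58  12 b0 de e6 47 47 47 47  |..0.bW.X....GGGG|           
00000050  47 47 47 47 f7 e2 fc ba  c2 c2 c2 c2 c2 c2 c2 c2  |GGGG............|           
00000060  3e 0d 7b 5e c0 a5 c8                              |>.{^...         |           
                                                                                         
                                                                                         
                                                                                         
                                                                                         
                                                                                         
                                                                                         


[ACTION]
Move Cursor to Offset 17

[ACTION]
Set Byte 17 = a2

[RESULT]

00000000  f8 db 4e 84 84 84 84 84  84 84 84 42 d0 5f 67 c4  |..N........B._g.|           
00000010  99 A2 3b 01 dd 93 e8 d7  91 ff 34 8a f8 bf 18 20  |..;.......4.... |           
00000020  20 b4 a2 cf 32 7c d1 bb  4b e7 a0 94 09 cd 76 4c  | ...2|..K.....vL|           
00000030  21 62 62 62 62 62 ef 0c  0c 0c 0c f6 c2 78 e8 db  |!bbbbb.......x..|           
00000040  f8 f3 30 e4 62 57 04 58  12 b0 de e6 47 47 47 47  |..0.bW.X....GGGG|           
00000050  47 47 47 47 f7 e2 fc ba  c2 c2 c2 c2 c2 c2 c2 c2  |GGGG............|           
00000060  3e 0d 7b 5e c0 a5 c8                              |>.{^...         |           
                                                                                         
                                                                                         
                                                                                         
                                                                                         
                                                                                         
                                                                                         


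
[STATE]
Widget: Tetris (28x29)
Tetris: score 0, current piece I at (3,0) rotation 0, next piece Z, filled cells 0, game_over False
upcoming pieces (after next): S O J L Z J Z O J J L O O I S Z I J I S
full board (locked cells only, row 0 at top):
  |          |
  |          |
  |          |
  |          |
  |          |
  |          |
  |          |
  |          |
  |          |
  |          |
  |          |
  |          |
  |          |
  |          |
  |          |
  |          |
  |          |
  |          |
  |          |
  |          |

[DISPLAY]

   ████   │Next:            
          │▓▓               
          │ ▓▓              
          │                 
          │                 
          │                 
          │Score:           
          │0                
          │                 
          │                 
          │                 
          │                 
          │                 
          │                 
          │                 
          │                 
          │                 
          │                 
          │                 
          │                 
          │                 
          │                 
          │                 
          │                 
          │                 
          │                 
          │                 
          │                 
          │                 


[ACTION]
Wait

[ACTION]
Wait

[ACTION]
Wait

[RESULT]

          │Next:            
          │▓▓               
          │ ▓▓              
   ████   │                 
          │                 
          │                 
          │Score:           
          │0                
          │                 
          │                 
          │                 
          │                 
          │                 
          │                 
          │                 
          │                 
          │                 
          │                 
          │                 
          │                 
          │                 
          │                 
          │                 
          │                 
          │                 
          │                 
          │                 
          │                 
          │                 


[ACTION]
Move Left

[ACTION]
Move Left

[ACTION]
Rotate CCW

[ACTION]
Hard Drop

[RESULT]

   ▓▓     │Next:            
    ▓▓    │ ░░              
          │░░               
          │                 
          │                 
          │                 
          │Score:           
          │0                
          │                 
          │                 
          │                 
          │                 
          │                 
          │                 
          │                 
          │                 
 █        │                 
 █        │                 
 █        │                 
 █        │                 
          │                 
          │                 
          │                 
          │                 
          │                 
          │                 
          │                 
          │                 
          │                 


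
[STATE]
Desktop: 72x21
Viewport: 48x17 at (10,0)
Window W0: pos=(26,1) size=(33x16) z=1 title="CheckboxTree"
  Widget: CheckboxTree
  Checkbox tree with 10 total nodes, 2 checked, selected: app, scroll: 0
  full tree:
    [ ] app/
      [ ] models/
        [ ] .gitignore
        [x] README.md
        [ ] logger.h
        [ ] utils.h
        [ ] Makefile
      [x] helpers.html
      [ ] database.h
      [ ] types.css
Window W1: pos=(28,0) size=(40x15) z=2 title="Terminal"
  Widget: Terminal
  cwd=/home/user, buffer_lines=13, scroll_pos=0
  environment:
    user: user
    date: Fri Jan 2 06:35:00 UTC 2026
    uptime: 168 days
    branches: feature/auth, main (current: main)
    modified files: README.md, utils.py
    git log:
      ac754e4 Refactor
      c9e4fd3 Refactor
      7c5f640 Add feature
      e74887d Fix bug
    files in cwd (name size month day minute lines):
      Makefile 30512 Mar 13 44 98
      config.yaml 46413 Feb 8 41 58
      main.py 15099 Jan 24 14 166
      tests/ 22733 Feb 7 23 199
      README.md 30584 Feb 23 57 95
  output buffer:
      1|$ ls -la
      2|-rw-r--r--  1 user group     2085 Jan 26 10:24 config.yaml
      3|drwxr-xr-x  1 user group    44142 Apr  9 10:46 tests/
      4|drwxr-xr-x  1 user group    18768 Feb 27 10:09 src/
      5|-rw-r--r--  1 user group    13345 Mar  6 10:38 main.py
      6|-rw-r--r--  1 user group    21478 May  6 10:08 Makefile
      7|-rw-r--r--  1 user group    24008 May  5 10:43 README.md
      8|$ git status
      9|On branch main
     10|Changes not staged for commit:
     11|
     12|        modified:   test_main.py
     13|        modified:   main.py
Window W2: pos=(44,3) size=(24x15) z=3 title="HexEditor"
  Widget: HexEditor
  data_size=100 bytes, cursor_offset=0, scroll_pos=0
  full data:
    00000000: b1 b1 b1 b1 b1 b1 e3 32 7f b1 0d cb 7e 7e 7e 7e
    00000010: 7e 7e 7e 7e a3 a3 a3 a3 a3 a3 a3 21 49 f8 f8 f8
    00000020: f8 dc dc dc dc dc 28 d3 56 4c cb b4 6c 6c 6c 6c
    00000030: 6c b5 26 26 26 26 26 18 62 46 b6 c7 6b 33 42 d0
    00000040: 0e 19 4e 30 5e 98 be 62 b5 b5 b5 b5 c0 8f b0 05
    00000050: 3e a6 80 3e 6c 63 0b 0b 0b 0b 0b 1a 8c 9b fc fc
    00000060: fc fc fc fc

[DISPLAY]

                  ┏━━━━━━━━━━━━━━━━━━━━━━━━━━━━━
                ┏━┃ Terminal                    
                ┃ ┠─────────────────────────────
                ┠─┃$ ls -la       ┏━━━━━━━━━━━━━
                ┃>┃-rw-r--r--  1 u┃ HexEditor   
                ┃ ┃drwxr-xr-x  1 u┠─────────────
                ┃ ┃drwxr-xr-x  1 u┃00000000  B1 
                ┃ ┃-rw-r--r--  1 u┃00000010  7e 
                ┃ ┃-rw-r--r--  1 u┃00000020  f8 
                ┃ ┃-rw-r--r--  1 u┃00000030  6c 
                ┃ ┃$ git status   ┃00000040  0e 
                ┃ ┃On branch main ┃00000050  3e 
                ┃ ┃Changes not sta┃00000060  fc 
                ┃ ┃               ┃             
                ┃ ┗━━━━━━━━━━━━━━━┃             
                ┃                 ┃             
                ┗━━━━━━━━━━━━━━━━━┃             


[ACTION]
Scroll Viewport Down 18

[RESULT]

                ┃>┃-rw-r--r--  1 u┃ HexEditor   
                ┃ ┃drwxr-xr-x  1 u┠─────────────
                ┃ ┃drwxr-xr-x  1 u┃00000000  B1 
                ┃ ┃-rw-r--r--  1 u┃00000010  7e 
                ┃ ┃-rw-r--r--  1 u┃00000020  f8 
                ┃ ┃-rw-r--r--  1 u┃00000030  6c 
                ┃ ┃$ git status   ┃00000040  0e 
                ┃ ┃On branch main ┃00000050  3e 
                ┃ ┃Changes not sta┃00000060  fc 
                ┃ ┃               ┃             
                ┃ ┗━━━━━━━━━━━━━━━┃             
                ┃                 ┃             
                ┗━━━━━━━━━━━━━━━━━┃             
                                  ┗━━━━━━━━━━━━━
                                                
                                                
                                                


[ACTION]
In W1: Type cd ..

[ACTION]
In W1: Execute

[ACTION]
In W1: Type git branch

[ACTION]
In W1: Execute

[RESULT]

                ┃>┃Changes not sta┃ HexEditor   
                ┃ ┃               ┠─────────────
                ┃ ┃        modifie┃00000000  B1 
                ┃ ┃        modifie┃00000010  7e 
                ┃ ┃$ cd ..        ┃00000020  f8 
                ┃ ┃               ┃00000030  6c 
                ┃ ┃$ git branch   ┃00000040  0e 
                ┃ ┃  feature/auth ┃00000050  3e 
                ┃ ┃* main         ┃00000060  fc 
                ┃ ┃$ █            ┃             
                ┃ ┗━━━━━━━━━━━━━━━┃             
                ┃                 ┃             
                ┗━━━━━━━━━━━━━━━━━┃             
                                  ┗━━━━━━━━━━━━━
                                                
                                                
                                                


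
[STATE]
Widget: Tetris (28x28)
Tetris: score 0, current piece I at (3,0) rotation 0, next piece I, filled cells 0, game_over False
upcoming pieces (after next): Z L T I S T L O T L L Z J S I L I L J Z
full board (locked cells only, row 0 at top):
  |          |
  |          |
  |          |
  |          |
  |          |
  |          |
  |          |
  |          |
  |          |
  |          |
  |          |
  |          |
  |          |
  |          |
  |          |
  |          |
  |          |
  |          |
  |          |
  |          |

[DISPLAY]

   ████   │Next:            
          │████             
          │                 
          │                 
          │                 
          │                 
          │Score:           
          │0                
          │                 
          │                 
          │                 
          │                 
          │                 
          │                 
          │                 
          │                 
          │                 
          │                 
          │                 
          │                 
          │                 
          │                 
          │                 
          │                 
          │                 
          │                 
          │                 
          │                 


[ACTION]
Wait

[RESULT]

          │Next:            
   ████   │████             
          │                 
          │                 
          │                 
          │                 
          │Score:           
          │0                
          │                 
          │                 
          │                 
          │                 
          │                 
          │                 
          │                 
          │                 
          │                 
          │                 
          │                 
          │                 
          │                 
          │                 
          │                 
          │                 
          │                 
          │                 
          │                 
          │                 


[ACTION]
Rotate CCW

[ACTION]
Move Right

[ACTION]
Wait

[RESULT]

          │Next:            
          │████             
    █     │                 
    █     │                 
    █     │                 
    █     │                 
          │Score:           
          │0                
          │                 
          │                 
          │                 
          │                 
          │                 
          │                 
          │                 
          │                 
          │                 
          │                 
          │                 
          │                 
          │                 
          │                 
          │                 
          │                 
          │                 
          │                 
          │                 
          │                 


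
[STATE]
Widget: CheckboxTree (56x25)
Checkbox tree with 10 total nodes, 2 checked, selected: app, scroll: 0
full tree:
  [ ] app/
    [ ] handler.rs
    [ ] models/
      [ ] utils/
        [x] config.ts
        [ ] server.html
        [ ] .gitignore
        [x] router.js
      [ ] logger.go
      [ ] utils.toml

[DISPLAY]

>[-] app/                                               
   [ ] handler.rs                                       
   [-] models/                                          
     [-] utils/                                         
       [x] config.ts                                    
       [ ] server.html                                  
       [ ] .gitignore                                   
       [x] router.js                                    
     [ ] logger.go                                      
     [ ] utils.toml                                     
                                                        
                                                        
                                                        
                                                        
                                                        
                                                        
                                                        
                                                        
                                                        
                                                        
                                                        
                                                        
                                                        
                                                        
                                                        


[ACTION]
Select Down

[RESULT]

 [-] app/                                               
>  [ ] handler.rs                                       
   [-] models/                                          
     [-] utils/                                         
       [x] config.ts                                    
       [ ] server.html                                  
       [ ] .gitignore                                   
       [x] router.js                                    
     [ ] logger.go                                      
     [ ] utils.toml                                     
                                                        
                                                        
                                                        
                                                        
                                                        
                                                        
                                                        
                                                        
                                                        
                                                        
                                                        
                                                        
                                                        
                                                        
                                                        


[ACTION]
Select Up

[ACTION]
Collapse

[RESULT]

>[-] app/                                               
                                                        
                                                        
                                                        
                                                        
                                                        
                                                        
                                                        
                                                        
                                                        
                                                        
                                                        
                                                        
                                                        
                                                        
                                                        
                                                        
                                                        
                                                        
                                                        
                                                        
                                                        
                                                        
                                                        
                                                        


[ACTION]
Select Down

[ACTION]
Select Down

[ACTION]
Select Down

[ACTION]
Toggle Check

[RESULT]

>[x] app/                                               
                                                        
                                                        
                                                        
                                                        
                                                        
                                                        
                                                        
                                                        
                                                        
                                                        
                                                        
                                                        
                                                        
                                                        
                                                        
                                                        
                                                        
                                                        
                                                        
                                                        
                                                        
                                                        
                                                        
                                                        


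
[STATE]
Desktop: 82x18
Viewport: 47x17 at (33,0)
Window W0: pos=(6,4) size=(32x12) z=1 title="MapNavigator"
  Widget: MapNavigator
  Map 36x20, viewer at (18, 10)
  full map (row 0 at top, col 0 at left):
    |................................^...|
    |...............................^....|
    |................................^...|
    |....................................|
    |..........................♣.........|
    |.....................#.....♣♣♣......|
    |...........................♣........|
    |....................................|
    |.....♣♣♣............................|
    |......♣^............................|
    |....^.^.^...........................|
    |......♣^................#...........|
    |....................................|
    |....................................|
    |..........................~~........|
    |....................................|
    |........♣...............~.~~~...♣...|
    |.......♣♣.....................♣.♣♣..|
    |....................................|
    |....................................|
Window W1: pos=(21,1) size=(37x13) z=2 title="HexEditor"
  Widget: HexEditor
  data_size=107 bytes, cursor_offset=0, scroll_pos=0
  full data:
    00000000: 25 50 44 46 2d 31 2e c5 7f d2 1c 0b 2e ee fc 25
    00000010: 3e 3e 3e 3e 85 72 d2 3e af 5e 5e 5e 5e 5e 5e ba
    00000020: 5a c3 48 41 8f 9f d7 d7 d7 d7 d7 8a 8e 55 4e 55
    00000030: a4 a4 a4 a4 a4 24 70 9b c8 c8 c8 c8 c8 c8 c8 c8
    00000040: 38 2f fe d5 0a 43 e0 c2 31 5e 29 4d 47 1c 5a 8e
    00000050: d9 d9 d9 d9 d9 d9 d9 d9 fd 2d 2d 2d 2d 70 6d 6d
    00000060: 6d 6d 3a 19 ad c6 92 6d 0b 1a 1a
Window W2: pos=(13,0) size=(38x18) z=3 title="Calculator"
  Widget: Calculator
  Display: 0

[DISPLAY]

━━━━━━━━━━━━━━━━━┓                             
                 ┃━━━━━━┓                      
─────────────────┨      ┃                      
                0┃──────┨                      
                 ┃e c5  ┃                      
                 ┃2 3e  ┃                      
                 ┃7 d7  ┃                      
                 ┃0 9b  ┃                      
                 ┃0 c2  ┃                      
                 ┃9 d9  ┃                      
                 ┃2 6d  ┃                      
                 ┃      ┃                      
                 ┃      ┃                      
                 ┃━━━━━━┛                      
                 ┃                             
                 ┃                             
                 ┃                             


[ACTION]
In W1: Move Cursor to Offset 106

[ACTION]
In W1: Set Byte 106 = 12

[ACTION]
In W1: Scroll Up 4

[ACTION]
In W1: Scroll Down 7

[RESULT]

━━━━━━━━━━━━━━━━━┓                             
                 ┃━━━━━━┓                      
─────────────────┨      ┃                      
                0┃──────┨                      
                 ┃2 6d  ┃                      
                 ┃      ┃                      
                 ┃      ┃                      
                 ┃      ┃                      
                 ┃      ┃                      
                 ┃      ┃                      
                 ┃      ┃                      
                 ┃      ┃                      
                 ┃      ┃                      
                 ┃━━━━━━┛                      
                 ┃                             
                 ┃                             
                 ┃                             


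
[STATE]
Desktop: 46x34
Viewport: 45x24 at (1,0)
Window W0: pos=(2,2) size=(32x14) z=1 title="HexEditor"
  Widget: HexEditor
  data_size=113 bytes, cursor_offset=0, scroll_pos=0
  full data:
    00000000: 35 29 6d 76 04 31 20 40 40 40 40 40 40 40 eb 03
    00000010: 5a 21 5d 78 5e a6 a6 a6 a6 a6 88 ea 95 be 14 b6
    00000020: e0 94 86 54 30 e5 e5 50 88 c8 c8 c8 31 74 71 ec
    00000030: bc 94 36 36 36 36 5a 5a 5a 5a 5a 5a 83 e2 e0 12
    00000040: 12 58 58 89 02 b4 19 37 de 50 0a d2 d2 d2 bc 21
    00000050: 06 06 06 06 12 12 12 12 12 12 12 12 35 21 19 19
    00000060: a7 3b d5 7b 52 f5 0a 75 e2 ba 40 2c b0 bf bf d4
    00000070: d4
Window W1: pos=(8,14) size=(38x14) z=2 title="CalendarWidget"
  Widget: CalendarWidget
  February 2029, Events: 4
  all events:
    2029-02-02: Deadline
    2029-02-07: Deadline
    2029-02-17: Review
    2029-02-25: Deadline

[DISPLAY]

                                             
                                             
 ┏━━━━━━━━━━━━━━━━━━━━━━━━━━━━━━┓            
 ┃ HexEditor                    ┃            
 ┠──────────────────────────────┨            
 ┃00000000  35 29 6d 76 04 31 20┃            
 ┃00000010  5a 21 5d 78 5e a6 a6┃            
 ┃00000020  e0 94 86 54 30 e5 e5┃            
 ┃00000030  bc 94 36 36 36 36 5a┃            
 ┃00000040  12 58 58 89 02 b4 19┃            
 ┃00000050  06 06 06 06 12 12 12┃            
 ┃00000060  a7 3b d5 7b 52 f5 0a┃            
 ┃00000070  d4                  ┃            
 ┃                              ┃            
 ┃     ┏━━━━━━━━━━━━━━━━━━━━━━━━━━━━━━━━━━━━┓
 ┗━━━━━┃ CalendarWidget                     ┃
       ┠────────────────────────────────────┨
       ┃           February 2029            ┃
       ┃Mo Tu We Th Fr Sa Su                ┃
       ┃          1  2*  3  4               ┃
       ┃ 5  6  7*  8  9 10 11               ┃
       ┃12 13 14 15 16 17* 18               ┃
       ┃19 20 21 22 23 24 25*               ┃
       ┃26 27 28                            ┃


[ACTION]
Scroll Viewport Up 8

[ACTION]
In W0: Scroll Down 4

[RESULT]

                                             
                                             
 ┏━━━━━━━━━━━━━━━━━━━━━━━━━━━━━━┓            
 ┃ HexEditor                    ┃            
 ┠──────────────────────────────┨            
 ┃00000040  12 58 58 89 02 b4 19┃            
 ┃00000050  06 06 06 06 12 12 12┃            
 ┃00000060  a7 3b d5 7b 52 f5 0a┃            
 ┃00000070  d4                  ┃            
 ┃                              ┃            
 ┃                              ┃            
 ┃                              ┃            
 ┃                              ┃            
 ┃                              ┃            
 ┃     ┏━━━━━━━━━━━━━━━━━━━━━━━━━━━━━━━━━━━━┓
 ┗━━━━━┃ CalendarWidget                     ┃
       ┠────────────────────────────────────┨
       ┃           February 2029            ┃
       ┃Mo Tu We Th Fr Sa Su                ┃
       ┃          1  2*  3  4               ┃
       ┃ 5  6  7*  8  9 10 11               ┃
       ┃12 13 14 15 16 17* 18               ┃
       ┃19 20 21 22 23 24 25*               ┃
       ┃26 27 28                            ┃


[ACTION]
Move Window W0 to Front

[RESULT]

                                             
                                             
 ┏━━━━━━━━━━━━━━━━━━━━━━━━━━━━━━┓            
 ┃ HexEditor                    ┃            
 ┠──────────────────────────────┨            
 ┃00000040  12 58 58 89 02 b4 19┃            
 ┃00000050  06 06 06 06 12 12 12┃            
 ┃00000060  a7 3b d5 7b 52 f5 0a┃            
 ┃00000070  d4                  ┃            
 ┃                              ┃            
 ┃                              ┃            
 ┃                              ┃            
 ┃                              ┃            
 ┃                              ┃            
 ┃                              ┃━━━━━━━━━━━┓
 ┗━━━━━━━━━━━━━━━━━━━━━━━━━━━━━━┛           ┃
       ┠────────────────────────────────────┨
       ┃           February 2029            ┃
       ┃Mo Tu We Th Fr Sa Su                ┃
       ┃          1  2*  3  4               ┃
       ┃ 5  6  7*  8  9 10 11               ┃
       ┃12 13 14 15 16 17* 18               ┃
       ┃19 20 21 22 23 24 25*               ┃
       ┃26 27 28                            ┃


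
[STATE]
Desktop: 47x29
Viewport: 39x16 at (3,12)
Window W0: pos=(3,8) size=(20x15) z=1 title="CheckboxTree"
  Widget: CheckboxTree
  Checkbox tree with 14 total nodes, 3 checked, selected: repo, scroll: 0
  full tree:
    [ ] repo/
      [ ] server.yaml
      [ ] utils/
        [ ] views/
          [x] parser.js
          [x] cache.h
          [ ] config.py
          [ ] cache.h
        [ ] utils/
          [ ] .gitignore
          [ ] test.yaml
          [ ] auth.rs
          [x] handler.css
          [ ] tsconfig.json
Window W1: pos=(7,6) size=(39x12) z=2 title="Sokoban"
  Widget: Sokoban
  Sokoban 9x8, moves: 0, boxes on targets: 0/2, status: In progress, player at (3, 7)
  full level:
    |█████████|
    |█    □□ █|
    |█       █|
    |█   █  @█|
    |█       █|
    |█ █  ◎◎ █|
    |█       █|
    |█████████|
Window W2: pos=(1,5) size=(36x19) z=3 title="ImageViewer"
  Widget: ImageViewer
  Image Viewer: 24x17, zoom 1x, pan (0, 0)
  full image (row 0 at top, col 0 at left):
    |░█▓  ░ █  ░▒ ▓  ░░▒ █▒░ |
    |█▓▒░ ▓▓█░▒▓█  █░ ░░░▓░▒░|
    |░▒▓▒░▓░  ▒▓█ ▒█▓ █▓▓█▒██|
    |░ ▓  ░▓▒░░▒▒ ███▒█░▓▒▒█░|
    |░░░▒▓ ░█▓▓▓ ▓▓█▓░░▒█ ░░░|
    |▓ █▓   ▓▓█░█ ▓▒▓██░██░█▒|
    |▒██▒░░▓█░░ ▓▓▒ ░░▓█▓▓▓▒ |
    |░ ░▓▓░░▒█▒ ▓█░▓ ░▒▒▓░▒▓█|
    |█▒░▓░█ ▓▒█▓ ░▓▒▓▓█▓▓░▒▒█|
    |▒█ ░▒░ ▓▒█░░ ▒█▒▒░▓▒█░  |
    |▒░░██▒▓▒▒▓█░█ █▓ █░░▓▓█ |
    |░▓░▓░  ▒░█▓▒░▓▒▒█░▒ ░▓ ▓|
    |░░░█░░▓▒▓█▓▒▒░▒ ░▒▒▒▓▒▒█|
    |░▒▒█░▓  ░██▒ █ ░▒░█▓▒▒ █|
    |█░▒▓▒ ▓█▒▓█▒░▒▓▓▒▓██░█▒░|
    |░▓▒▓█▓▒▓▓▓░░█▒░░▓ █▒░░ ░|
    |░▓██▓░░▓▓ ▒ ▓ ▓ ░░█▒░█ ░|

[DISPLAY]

░░▒▓ ░█▓▓▓ ▓▓█▓░░▒█ ░░░          ┃     
 █▓   ▓▓█░█ ▓▒▓██░██░█▒          ┃     
██▒░░▓█░░ ▓▓▒ ░░▓█▓▓▓▒           ┃     
 ░▓▓░░▒█▒ ▓█░▓ ░▒▒▓░▒▓█          ┃     
▒░▓░█ ▓▒█▓ ░▓▒▓▓█▓▓░▒▒█          ┃     
█ ░▒░ ▓▒█░░ ▒█▒▒░▓▒█░            ┃━━━━━
░░██▒▓▒▒▓█░█ █▓ █░░▓▓█           ┃     
▓░▓░  ▒░█▓▒░▓▒▒█░▒ ░▓ ▓          ┃     
░░█░░▓▒▓█▓▒▒░▒ ░▒▒▒▓▒▒█          ┃     
▒▒█░▓  ░██▒ █ ░▒░█▓▒▒ █          ┃     
░▒▓▒ ▓█▒▓█▒░▒▓▓▒▓██░█▒░          ┃     
━━━━━━━━━━━━━━━━━━━━━━━━━━━━━━━━━┛     
                                       
                                       
                                       
                                       


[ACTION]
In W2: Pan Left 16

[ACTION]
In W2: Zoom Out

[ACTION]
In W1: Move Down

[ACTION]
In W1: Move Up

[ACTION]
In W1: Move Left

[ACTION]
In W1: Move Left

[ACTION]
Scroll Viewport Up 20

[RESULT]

                                       
                                       
                                       
                                       
                                       
━━━━━━━━━━━━━━━━━━━━━━━━━━━━━━━━━┓     
ImageViewer                      ┃━━━━━
─────────────────────────────────┨     
█▓  ░ █  ░▒ ▓  ░░▒ █▒░           ┃─────
▓▒░ ▓▓█░▒▓█  █░ ░░░▓░▒░          ┃     
▒▓▒░▓░  ▒▓█ ▒█▓ █▓▓█▒██          ┃     
 ▓  ░▓▒░░▒▒ ███▒█░▓▒▒█░          ┃     
░░▒▓ ░█▓▓▓ ▓▓█▓░░▒█ ░░░          ┃     
 █▓   ▓▓█░█ ▓▒▓██░██░█▒          ┃     
██▒░░▓█░░ ▓▓▒ ░░▓█▓▓▓▒           ┃     
 ░▓▓░░▒█▒ ▓█░▓ ░▒▒▓░▒▓█          ┃     


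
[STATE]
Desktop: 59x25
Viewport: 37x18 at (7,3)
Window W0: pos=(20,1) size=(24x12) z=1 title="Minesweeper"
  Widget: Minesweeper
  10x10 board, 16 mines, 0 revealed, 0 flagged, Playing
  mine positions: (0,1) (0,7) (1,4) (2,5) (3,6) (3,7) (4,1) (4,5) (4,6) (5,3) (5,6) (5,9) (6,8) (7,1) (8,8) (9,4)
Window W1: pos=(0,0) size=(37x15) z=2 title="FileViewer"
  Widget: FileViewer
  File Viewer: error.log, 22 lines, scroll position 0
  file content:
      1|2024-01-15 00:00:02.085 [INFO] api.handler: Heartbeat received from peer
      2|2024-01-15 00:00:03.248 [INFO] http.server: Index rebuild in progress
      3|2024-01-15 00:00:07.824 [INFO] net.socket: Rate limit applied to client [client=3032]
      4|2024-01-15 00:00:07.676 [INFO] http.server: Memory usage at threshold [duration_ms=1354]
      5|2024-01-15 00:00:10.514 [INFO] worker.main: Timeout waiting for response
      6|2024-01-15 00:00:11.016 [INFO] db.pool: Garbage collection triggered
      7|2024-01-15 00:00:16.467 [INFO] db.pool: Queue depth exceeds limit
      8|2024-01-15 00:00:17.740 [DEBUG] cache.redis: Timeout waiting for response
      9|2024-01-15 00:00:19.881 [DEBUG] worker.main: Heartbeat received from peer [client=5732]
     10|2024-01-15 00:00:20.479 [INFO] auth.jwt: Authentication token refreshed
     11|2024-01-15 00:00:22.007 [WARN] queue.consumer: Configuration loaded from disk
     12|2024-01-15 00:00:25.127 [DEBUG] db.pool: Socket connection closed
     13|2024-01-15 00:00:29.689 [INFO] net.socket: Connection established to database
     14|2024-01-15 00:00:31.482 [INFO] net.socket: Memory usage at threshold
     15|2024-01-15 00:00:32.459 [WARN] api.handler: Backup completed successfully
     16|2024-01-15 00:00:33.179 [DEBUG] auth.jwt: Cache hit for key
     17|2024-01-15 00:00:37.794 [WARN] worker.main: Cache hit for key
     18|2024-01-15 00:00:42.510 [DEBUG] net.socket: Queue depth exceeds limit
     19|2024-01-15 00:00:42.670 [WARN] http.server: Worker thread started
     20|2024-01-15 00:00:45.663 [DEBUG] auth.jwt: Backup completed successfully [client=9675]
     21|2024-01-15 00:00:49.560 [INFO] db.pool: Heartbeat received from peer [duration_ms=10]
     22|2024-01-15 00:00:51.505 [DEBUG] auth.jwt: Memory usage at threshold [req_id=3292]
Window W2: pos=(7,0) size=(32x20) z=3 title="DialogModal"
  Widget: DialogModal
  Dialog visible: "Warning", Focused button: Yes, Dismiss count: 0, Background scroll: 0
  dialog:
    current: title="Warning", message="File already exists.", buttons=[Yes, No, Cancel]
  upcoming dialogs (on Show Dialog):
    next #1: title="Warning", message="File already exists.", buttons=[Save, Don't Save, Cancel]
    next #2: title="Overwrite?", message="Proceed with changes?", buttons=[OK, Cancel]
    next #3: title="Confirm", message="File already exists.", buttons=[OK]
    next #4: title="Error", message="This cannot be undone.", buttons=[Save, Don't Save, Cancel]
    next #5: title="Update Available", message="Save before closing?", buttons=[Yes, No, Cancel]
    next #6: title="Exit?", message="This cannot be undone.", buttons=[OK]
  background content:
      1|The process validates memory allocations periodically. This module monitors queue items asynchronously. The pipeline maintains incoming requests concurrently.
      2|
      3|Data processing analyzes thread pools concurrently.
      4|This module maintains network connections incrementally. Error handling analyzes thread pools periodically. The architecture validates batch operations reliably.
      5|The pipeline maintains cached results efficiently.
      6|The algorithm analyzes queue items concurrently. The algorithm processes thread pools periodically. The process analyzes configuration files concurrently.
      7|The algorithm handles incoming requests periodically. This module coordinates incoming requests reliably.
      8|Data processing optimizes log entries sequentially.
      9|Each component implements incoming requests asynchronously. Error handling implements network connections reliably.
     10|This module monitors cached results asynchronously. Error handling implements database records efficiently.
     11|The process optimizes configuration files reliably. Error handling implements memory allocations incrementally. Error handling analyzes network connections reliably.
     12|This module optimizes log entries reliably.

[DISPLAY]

┃The process validates memory a┃────┨
┃                              ┃    ┃
┃Data processing analyzes threa┃    ┃
┃This module maintains network ┃    ┃
┃The pipeline maintains cached ┃    ┃
┃The┌──────────────────────┐e i┃    ┃
┃The│       Warning        │ing┃    ┃
┃Dat│ File already exists. │og ┃    ┃
┃Eac│ [Yes]  No   Cancel   │nco┃    ┃
┃Thi└──────────────────────┘ re┃━━━━┛
┃The process optimizes configur┃     
┃This module optimizes log entr┃     
┃                              ┃     
┃                              ┃     
┃                              ┃     
┃                              ┃     
┗━━━━━━━━━━━━━━━━━━━━━━━━━━━━━━┛     
                                     


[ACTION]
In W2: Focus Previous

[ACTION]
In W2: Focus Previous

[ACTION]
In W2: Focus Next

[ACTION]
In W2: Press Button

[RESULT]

┃The process validates memory a┃────┨
┃                              ┃    ┃
┃Data processing analyzes threa┃    ┃
┃This module maintains network ┃    ┃
┃The pipeline maintains cached ┃    ┃
┃The algorithm analyzes queue i┃    ┃
┃The algorithm handles incoming┃    ┃
┃Data processing optimizes log ┃    ┃
┃Each component implements inco┃    ┃
┃This module monitors cached re┃━━━━┛
┃The process optimizes configur┃     
┃This module optimizes log entr┃     
┃                              ┃     
┃                              ┃     
┃                              ┃     
┃                              ┃     
┗━━━━━━━━━━━━━━━━━━━━━━━━━━━━━━┛     
                                     
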